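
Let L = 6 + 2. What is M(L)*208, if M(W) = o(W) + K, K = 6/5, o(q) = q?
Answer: 9568/5 ≈ 1913.6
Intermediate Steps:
L = 8
K = 6/5 (K = 6*(⅕) = 6/5 ≈ 1.2000)
M(W) = 6/5 + W (M(W) = W + 6/5 = 6/5 + W)
M(L)*208 = (6/5 + 8)*208 = (46/5)*208 = 9568/5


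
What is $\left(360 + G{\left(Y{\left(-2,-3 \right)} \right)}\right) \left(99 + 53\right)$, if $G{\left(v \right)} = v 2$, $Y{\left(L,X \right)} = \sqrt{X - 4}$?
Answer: $54720 + 304 i \sqrt{7} \approx 54720.0 + 804.31 i$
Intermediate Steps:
$Y{\left(L,X \right)} = \sqrt{-4 + X}$
$G{\left(v \right)} = 2 v$
$\left(360 + G{\left(Y{\left(-2,-3 \right)} \right)}\right) \left(99 + 53\right) = \left(360 + 2 \sqrt{-4 - 3}\right) \left(99 + 53\right) = \left(360 + 2 \sqrt{-7}\right) 152 = \left(360 + 2 i \sqrt{7}\right) 152 = 54720 + 304 i \sqrt{7}$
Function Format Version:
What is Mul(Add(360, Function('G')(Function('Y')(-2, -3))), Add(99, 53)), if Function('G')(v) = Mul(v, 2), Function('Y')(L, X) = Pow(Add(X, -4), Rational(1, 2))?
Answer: Add(54720, Mul(304, I, Pow(7, Rational(1, 2)))) ≈ Add(54720., Mul(804.31, I))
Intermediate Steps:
Function('Y')(L, X) = Pow(Add(-4, X), Rational(1, 2))
Function('G')(v) = Mul(2, v)
Mul(Add(360, Function('G')(Function('Y')(-2, -3))), Add(99, 53)) = Mul(Add(360, Mul(2, Pow(Add(-4, -3), Rational(1, 2)))), Add(99, 53)) = Mul(Add(360, Mul(2, Pow(-7, Rational(1, 2)))), 152) = Mul(Add(360, Mul(2, Mul(I, Pow(7, Rational(1, 2))))), 152) = Mul(Add(360, Mul(2, I, Pow(7, Rational(1, 2)))), 152) = Add(54720, Mul(304, I, Pow(7, Rational(1, 2))))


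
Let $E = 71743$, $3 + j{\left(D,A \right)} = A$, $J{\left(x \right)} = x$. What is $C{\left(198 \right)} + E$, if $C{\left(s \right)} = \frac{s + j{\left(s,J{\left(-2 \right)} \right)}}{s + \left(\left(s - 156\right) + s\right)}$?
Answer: $\frac{31423627}{438} \approx 71744.0$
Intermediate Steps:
$j{\left(D,A \right)} = -3 + A$
$C{\left(s \right)} = \frac{-5 + s}{-156 + 3 s}$ ($C{\left(s \right)} = \frac{s - 5}{s + \left(\left(s - 156\right) + s\right)} = \frac{s - 5}{s + \left(\left(-156 + s\right) + s\right)} = \frac{-5 + s}{s + \left(-156 + 2 s\right)} = \frac{-5 + s}{-156 + 3 s}$)
$C{\left(198 \right)} + E = \frac{-5 + 198}{3 \left(-52 + 198\right)} + 71743 = \frac{1}{3} \cdot \frac{1}{146} \cdot 193 + 71743 = \frac{193}{438} + 71743 = \frac{31423627}{438}$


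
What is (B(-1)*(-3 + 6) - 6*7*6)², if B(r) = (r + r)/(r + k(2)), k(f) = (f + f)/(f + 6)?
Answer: 57600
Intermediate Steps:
k(f) = 2*f/(6 + f) (k(f) = (2*f)/(6 + f) = 2*f/(6 + f))
B(r) = 2*r/(½ + r) (B(r) = (r + r)/(r + 2*2/(6 + 2)) = (2*r)/(r + 2*2/8) = (2*r)/(r + 2*2*(⅛)) = (2*r)/(r + ½) = (2*r)/(½ + r) = 2*r/(½ + r))
(B(-1)*(-3 + 6) - 6*7*6)² = ((4*(-1)/(1 + 2*(-1)))*(-3 + 6) - 6*7*6)² = ((4*(-1)/(1 - 2))*3 - 42*6)² = ((4*(-1)/(-1))*3 - 252)² = ((4*(-1)*(-1))*3 - 252)² = (4*3 - 252)² = (12 - 252)² = (-240)² = 57600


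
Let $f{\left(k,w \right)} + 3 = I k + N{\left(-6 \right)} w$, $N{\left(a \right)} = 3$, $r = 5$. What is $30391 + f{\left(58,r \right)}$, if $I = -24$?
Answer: $29011$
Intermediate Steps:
$f{\left(k,w \right)} = -3 - 24 k + 3 w$ ($f{\left(k,w \right)} = -3 - \left(- 3 w + 24 k\right) = -3 - 24 k + 3 w$)
$30391 + f{\left(58,r \right)} = 30391 - 1380 = 29011$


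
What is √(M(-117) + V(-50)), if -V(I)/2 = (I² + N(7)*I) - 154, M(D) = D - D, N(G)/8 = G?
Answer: 2*√227 ≈ 30.133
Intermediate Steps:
N(G) = 8*G
M(D) = 0
V(I) = 308 - 112*I - 2*I² (V(I) = -2*((I² + (8*7)*I) - 154) = -2*((I² + 56*I) - 154) = -2*(-154 + I² + 56*I) = 308 - 112*I - 2*I²)
√(M(-117) + V(-50)) = √(0 + (308 - 112*(-50) - 2*(-50)²)) = √(0 + (308 + 5600 - 2*2500)) = √(0 + (308 + 5600 - 5000)) = √(0 + 908) = √908 = 2*√227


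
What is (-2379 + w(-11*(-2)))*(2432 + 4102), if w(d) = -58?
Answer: -15923358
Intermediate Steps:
(-2379 + w(-11*(-2)))*(2432 + 4102) = (-2379 - 58)*(2432 + 4102) = -2437*6534 = -15923358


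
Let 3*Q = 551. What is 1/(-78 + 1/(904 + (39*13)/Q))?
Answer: -499625/38970199 ≈ -0.012821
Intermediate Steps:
Q = 551/3 (Q = (⅓)*551 = 551/3 ≈ 183.67)
1/(-78 + 1/(904 + (39*13)/Q)) = 1/(-78 + 1/(904 + (39*13)/(551/3))) = 1/(-78 + 1/(904 + 507*(3/551))) = 1/(-78 + 1/(904 + 1521/551)) = 1/(-78 + 1/(499625/551)) = 1/(-78 + 551/499625) = 1/(-38970199/499625) = -499625/38970199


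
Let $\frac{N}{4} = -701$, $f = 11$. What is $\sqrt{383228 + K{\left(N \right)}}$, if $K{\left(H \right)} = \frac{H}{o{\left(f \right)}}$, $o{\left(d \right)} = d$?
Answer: $\frac{4 \sqrt{2896234}}{11} \approx 618.85$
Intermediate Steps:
$N = -2804$ ($N = 4 \left(-701\right) = -2804$)
$K{\left(H \right)} = \frac{H}{11}$
$\sqrt{383228 + K{\left(N \right)}} = \sqrt{383228 + \frac{1}{11} \left(-2804\right)} = \sqrt{383228 - \frac{2804}{11}} = \sqrt{\frac{4212704}{11}} = \frac{4 \sqrt{2896234}}{11}$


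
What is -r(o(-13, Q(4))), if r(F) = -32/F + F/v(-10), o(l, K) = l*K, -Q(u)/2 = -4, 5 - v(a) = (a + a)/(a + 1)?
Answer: 12068/325 ≈ 37.132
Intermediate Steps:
v(a) = 5 - 2*a/(1 + a) (v(a) = 5 - (a + a)/(a + 1) = 5 - 2*a/(1 + a))
Q(u) = 8 (Q(u) = -2*(-4) = 8)
o(l, K) = K*l
r(F) = -32/F + 9*F/25 (r(F) = -32/F + F/(((5 + 3*(-10))/(1 - 10))) = -32/F + F/(((5 - 30)/(-9))) = -32/F + F/((-1/9*(-25))) = -32/F + F/(25/9) = -32/F + F*(9/25) = -32/F + 9*F/25)
-r(o(-13, Q(4))) = -(-32/(8*(-13)) + 9*(8*(-13))/25) = -(-32/(-104) + (9/25)*(-104)) = -(-32*(-1/104) - 936/25) = -(4/13 - 936/25) = -1*(-12068/325) = 12068/325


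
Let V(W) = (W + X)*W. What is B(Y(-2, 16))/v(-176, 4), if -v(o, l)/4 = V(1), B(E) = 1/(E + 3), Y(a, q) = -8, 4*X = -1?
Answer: 1/15 ≈ 0.066667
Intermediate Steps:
X = -1/4 (X = (1/4)*(-1) = -1/4 ≈ -0.25000)
B(E) = 1/(3 + E)
V(W) = W*(-1/4 + W) (V(W) = (W - 1/4)*W = (-1/4 + W)*W = W*(-1/4 + W))
v(o, l) = -3 (v(o, l) = -4*(-1/4 + 1) = -4*3/4 = -3)
B(Y(-2, 16))/v(-176, 4) = 1/((3 - 8)*(-3)) = -1/3/(-5) = -1/5*(-1/3) = 1/15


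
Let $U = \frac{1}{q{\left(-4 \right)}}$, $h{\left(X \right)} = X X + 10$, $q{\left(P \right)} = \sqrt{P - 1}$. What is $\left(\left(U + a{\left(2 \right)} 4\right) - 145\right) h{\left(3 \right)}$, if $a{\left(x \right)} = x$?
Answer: $-2603 - \frac{19 i \sqrt{5}}{5} \approx -2603.0 - 8.4971 i$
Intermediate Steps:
$q{\left(P \right)} = \sqrt{-1 + P}$
$h{\left(X \right)} = 10 + X^{2}$ ($h{\left(X \right)} = X^{2} + 10 = 10 + X^{2}$)
$U = - \frac{i \sqrt{5}}{5}$ ($U = \frac{1}{\sqrt{-1 - 4}} = \frac{1}{\sqrt{-5}} = \frac{1}{i \sqrt{5}} = - \frac{i \sqrt{5}}{5} \approx - 0.44721 i$)
$\left(\left(U + a{\left(2 \right)} 4\right) - 145\right) h{\left(3 \right)} = \left(\left(- \frac{i \sqrt{5}}{5} + 2 \cdot 4\right) - 145\right) \left(10 + 3^{2}\right) = \left(\left(- \frac{i \sqrt{5}}{5} + 8\right) - 145\right) \left(10 + 9\right) = \left(\left(8 - \frac{i \sqrt{5}}{5}\right) - 145\right) 19 = \left(-137 - \frac{i \sqrt{5}}{5}\right) 19 = -2603 - \frac{19 i \sqrt{5}}{5}$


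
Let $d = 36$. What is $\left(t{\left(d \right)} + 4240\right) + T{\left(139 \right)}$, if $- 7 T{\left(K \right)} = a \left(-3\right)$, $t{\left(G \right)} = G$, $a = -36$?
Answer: $\frac{29824}{7} \approx 4260.6$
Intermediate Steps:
$T{\left(K \right)} = - \frac{108}{7}$ ($T{\left(K \right)} = - \frac{\left(-36\right) \left(-3\right)}{7} = \left(- \frac{1}{7}\right) 108 = - \frac{108}{7}$)
$\left(t{\left(d \right)} + 4240\right) + T{\left(139 \right)} = \left(36 + 4240\right) - \frac{108}{7} = 4276 - \frac{108}{7} = \frac{29824}{7}$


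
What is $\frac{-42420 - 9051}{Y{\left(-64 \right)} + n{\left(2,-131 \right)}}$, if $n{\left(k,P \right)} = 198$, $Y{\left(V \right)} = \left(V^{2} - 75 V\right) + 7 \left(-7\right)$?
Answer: $- \frac{5719}{1005} \approx -5.6905$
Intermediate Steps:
$Y{\left(V \right)} = -49 + V^{2} - 75 V$ ($Y{\left(V \right)} = \left(V^{2} - 75 V\right) - 49 = -49 + V^{2} - 75 V$)
$\frac{-42420 - 9051}{Y{\left(-64 \right)} + n{\left(2,-131 \right)}} = \frac{-42420 - 9051}{\left(-49 + \left(-64\right)^{2} - -4800\right) + 198} = - \frac{51471}{\left(-49 + 4096 + 4800\right) + 198} = - \frac{51471}{8847 + 198} = - \frac{51471}{9045} = \left(-51471\right) \frac{1}{9045} = - \frac{5719}{1005}$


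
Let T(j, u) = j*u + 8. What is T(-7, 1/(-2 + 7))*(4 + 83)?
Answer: 2871/5 ≈ 574.20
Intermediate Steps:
T(j, u) = 8 + j*u
T(-7, 1/(-2 + 7))*(4 + 83) = (8 - 7/(-2 + 7))*(4 + 83) = (8 - 7/5)*87 = (33/5)*87 = 2871/5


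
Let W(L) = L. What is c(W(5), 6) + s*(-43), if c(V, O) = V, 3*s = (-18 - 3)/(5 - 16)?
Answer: -246/11 ≈ -22.364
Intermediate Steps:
s = 7/11 (s = ((-18 - 3)/(5 - 16))/3 = (-21/(-11))/3 = (-21*(-1/11))/3 = (1/3)*(21/11) = 7/11 ≈ 0.63636)
c(W(5), 6) + s*(-43) = 5 + (7/11)*(-43) = 5 - 301/11 = -246/11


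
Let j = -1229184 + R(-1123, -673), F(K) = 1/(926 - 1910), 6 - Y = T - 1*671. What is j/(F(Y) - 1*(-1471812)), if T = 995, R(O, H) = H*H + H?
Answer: -764497152/1448263007 ≈ -0.52787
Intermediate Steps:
R(O, H) = H + H² (R(O, H) = H² + H = H + H²)
Y = -318 (Y = 6 - (995 - 1*671) = 6 - (995 - 671) = 6 - 1*324 = 6 - 324 = -318)
F(K) = -1/984 (F(K) = 1/(-984) = -1/984)
j = -776928 (j = -1229184 - 673*(1 - 673) = -1229184 - 673*(-672) = -1229184 + 452256 = -776928)
j/(F(Y) - 1*(-1471812)) = -776928/(-1/984 - 1*(-1471812)) = -776928/(-1/984 + 1471812) = -776928/1448263007/984 = -776928*984/1448263007 = -764497152/1448263007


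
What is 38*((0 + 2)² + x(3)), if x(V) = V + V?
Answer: 380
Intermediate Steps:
x(V) = 2*V
38*((0 + 2)² + x(3)) = 38*((0 + 2)² + 2*3) = 38*(2² + 6) = 38*(4 + 6) = 38*10 = 380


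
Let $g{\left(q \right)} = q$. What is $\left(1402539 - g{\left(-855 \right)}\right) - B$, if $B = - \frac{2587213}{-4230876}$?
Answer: $\frac{5937583405931}{4230876} \approx 1.4034 \cdot 10^{6}$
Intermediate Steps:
$B = \frac{2587213}{4230876}$ ($B = \left(-2587213\right) \left(- \frac{1}{4230876}\right) = \frac{2587213}{4230876} \approx 0.61151$)
$\left(1402539 - g{\left(-855 \right)}\right) - B = \left(1402539 - -855\right) - \frac{2587213}{4230876} = \left(1402539 + 855\right) - \frac{2587213}{4230876} = 1403394 - \frac{2587213}{4230876} = \frac{5937583405931}{4230876}$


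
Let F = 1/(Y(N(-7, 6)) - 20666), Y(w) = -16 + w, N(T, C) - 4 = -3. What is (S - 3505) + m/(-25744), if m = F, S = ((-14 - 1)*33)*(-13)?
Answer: 1559966175521/532411664 ≈ 2930.0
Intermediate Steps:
N(T, C) = 1 (N(T, C) = 4 - 3 = 1)
S = 6435 (S = -15*33*(-13) = -495*(-13) = 6435)
F = -1/20681 (F = 1/((-16 + 1) - 20666) = 1/(-15 - 20666) = 1/(-20681) = -1/20681 ≈ -4.8354e-5)
m = -1/20681 ≈ -4.8354e-5
(S - 3505) + m/(-25744) = (6435 - 3505) - 1/20681/(-25744) = 2930 - 1/20681*(-1/25744) = 2930 + 1/532411664 = 1559966175521/532411664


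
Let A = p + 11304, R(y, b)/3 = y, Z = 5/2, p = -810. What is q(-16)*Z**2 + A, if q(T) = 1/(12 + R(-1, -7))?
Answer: 377809/36 ≈ 10495.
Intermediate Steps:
Z = 5/2 (Z = 5*(1/2) = 5/2 ≈ 2.5000)
R(y, b) = 3*y
q(T) = 1/9 (q(T) = 1/(12 + 3*(-1)) = 1/(12 - 3) = 1/9)
A = 10494 (A = -810 + 11304 = 10494)
q(-16)*Z**2 + A = (5/2)**2/9 + 10494 = (1/9)*(25/4) + 10494 = 25/36 + 10494 = 377809/36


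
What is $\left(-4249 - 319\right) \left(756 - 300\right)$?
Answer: $-2083008$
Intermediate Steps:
$\left(-4249 - 319\right) \left(756 - 300\right) = \left(-4568\right) 456 = -2083008$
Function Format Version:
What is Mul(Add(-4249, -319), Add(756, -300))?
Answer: -2083008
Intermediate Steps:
Mul(Add(-4249, -319), Add(756, -300)) = Mul(-4568, 456) = -2083008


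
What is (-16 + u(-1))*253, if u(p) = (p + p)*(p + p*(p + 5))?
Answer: -1518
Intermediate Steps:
u(p) = 2*p*(p + p*(5 + p)) (u(p) = (2*p)*(p + p*(5 + p)) = 2*p*(p + p*(5 + p)))
(-16 + u(-1))*253 = (-16 + 2*(-1)²*(6 - 1))*253 = (-16 + 2*1*5)*253 = (-16 + 10)*253 = -6*253 = -1518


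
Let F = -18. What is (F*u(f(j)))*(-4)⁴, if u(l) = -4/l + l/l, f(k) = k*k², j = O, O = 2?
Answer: -2304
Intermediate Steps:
j = 2
f(k) = k³
u(l) = 1 - 4/l (u(l) = -4/l + 1 = 1 - 4/l)
(F*u(f(j)))*(-4)⁴ = -18*(-4 + 2³)/(2³)*(-4)⁴ = -18*(-4 + 8)/8*256 = -9*4/4*256 = -18*½*256 = -9*256 = -2304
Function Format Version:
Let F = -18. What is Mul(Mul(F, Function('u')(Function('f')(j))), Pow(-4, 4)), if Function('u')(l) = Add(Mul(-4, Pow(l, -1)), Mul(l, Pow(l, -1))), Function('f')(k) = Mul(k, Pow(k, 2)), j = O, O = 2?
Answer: -2304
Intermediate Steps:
j = 2
Function('f')(k) = Pow(k, 3)
Function('u')(l) = Add(1, Mul(-4, Pow(l, -1))) (Function('u')(l) = Add(Mul(-4, Pow(l, -1)), 1) = Add(1, Mul(-4, Pow(l, -1))))
Mul(Mul(F, Function('u')(Function('f')(j))), Pow(-4, 4)) = Mul(Mul(-18, Mul(Pow(Pow(2, 3), -1), Add(-4, Pow(2, 3)))), Pow(-4, 4)) = Mul(Mul(-18, Mul(Pow(8, -1), Add(-4, 8))), 256) = Mul(Mul(-18, Mul(Rational(1, 8), 4)), 256) = Mul(Mul(-18, Rational(1, 2)), 256) = Mul(-9, 256) = -2304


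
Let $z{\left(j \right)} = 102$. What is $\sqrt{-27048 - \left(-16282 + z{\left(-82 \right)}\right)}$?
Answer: $2 i \sqrt{2717} \approx 104.25 i$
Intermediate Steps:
$\sqrt{-27048 - \left(-16282 + z{\left(-82 \right)}\right)} = \sqrt{-27048 + \left(16282 - 102\right)} = \sqrt{-27048 + 16180} = \sqrt{-10868} = 2 i \sqrt{2717}$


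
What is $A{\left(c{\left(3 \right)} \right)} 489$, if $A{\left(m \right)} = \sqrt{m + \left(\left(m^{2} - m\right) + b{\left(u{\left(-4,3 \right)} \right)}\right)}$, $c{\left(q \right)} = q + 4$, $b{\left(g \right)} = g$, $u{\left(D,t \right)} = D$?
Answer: $1467 \sqrt{5} \approx 3280.3$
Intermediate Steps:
$c{\left(q \right)} = 4 + q$
$A{\left(m \right)} = \sqrt{-4 + m^{2}}$ ($A{\left(m \right)} = \sqrt{m - \left(4 + m - m^{2}\right)} = \sqrt{-4 + m^{2}}$)
$A{\left(c{\left(3 \right)} \right)} 489 = \sqrt{-4 + \left(4 + 3\right)^{2}} \cdot 489 = \sqrt{-4 + 7^{2}} \cdot 489 = \sqrt{-4 + 49} \cdot 489 = \sqrt{45} \cdot 489 = 3 \sqrt{5} \cdot 489 = 1467 \sqrt{5}$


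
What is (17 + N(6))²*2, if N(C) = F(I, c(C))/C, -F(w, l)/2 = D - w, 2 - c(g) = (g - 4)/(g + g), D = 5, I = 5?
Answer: 578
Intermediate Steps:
c(g) = 2 - (-4 + g)/(2*g) (c(g) = 2 - (g - 4)/(g + g) = 2 - (-4 + g)/(2*g))
F(w, l) = -10 + 2*w (F(w, l) = -2*(5 - w) = -10 + 2*w)
N(C) = 0 (N(C) = (-10 + 2*5)/C = (-10 + 10)/C = 0/C = 0)
(17 + N(6))²*2 = (17 + 0)²*2 = 17²*2 = 289*2 = 578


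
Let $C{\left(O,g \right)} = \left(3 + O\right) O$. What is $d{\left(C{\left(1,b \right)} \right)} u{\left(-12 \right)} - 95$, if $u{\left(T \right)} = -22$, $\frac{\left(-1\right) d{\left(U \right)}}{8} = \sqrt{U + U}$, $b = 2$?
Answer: $-95 + 352 \sqrt{2} \approx 402.8$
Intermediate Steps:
$C{\left(O,g \right)} = O \left(3 + O\right)$
$d{\left(U \right)} = - 8 \sqrt{2} \sqrt{U}$ ($d{\left(U \right)} = - 8 \sqrt{U + U} = - 8 \sqrt{2 U} = - 8 \sqrt{2} \sqrt{U}$)
$d{\left(C{\left(1,b \right)} \right)} u{\left(-12 \right)} - 95 = - 8 \sqrt{2} \sqrt{1 \left(3 + 1\right)} \left(-22\right) - 95 = - 8 \sqrt{2} \sqrt{1 \cdot 4} \left(-22\right) - 95 = - 8 \sqrt{2} \sqrt{4} \left(-22\right) - 95 = \left(-8\right) \sqrt{2} \cdot 2 \left(-22\right) - 95 = - 16 \sqrt{2} \left(-22\right) - 95 = 352 \sqrt{2} - 95 = -95 + 352 \sqrt{2}$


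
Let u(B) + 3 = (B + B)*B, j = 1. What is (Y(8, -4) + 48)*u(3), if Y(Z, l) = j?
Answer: 735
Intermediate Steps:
Y(Z, l) = 1
u(B) = -3 + 2*B² (u(B) = -3 + (B + B)*B = -3 + (2*B)*B = -3 + 2*B²)
(Y(8, -4) + 48)*u(3) = (1 + 48)*(-3 + 2*3²) = 49*(-3 + 2*9) = 49*(-3 + 18) = 49*15 = 735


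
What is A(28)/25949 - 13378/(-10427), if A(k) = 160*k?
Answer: 56265526/38652889 ≈ 1.4557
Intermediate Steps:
A(28)/25949 - 13378/(-10427) = (160*28)/25949 - 13378/(-10427) = 4480*(1/25949) - 13378*(-1/10427) = 640/3707 + 13378/10427 = 56265526/38652889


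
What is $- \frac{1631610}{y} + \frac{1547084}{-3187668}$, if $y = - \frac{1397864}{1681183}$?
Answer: $\frac{99362303552831753}{50635526604} \approx 1.9623 \cdot 10^{6}$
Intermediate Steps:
$y = - \frac{1397864}{1681183}$ ($y = \left(-1397864\right) \frac{1}{1681183} = - \frac{1397864}{1681183} \approx -0.83148$)
$- \frac{1631610}{y} + \frac{1547084}{-3187668} = - \frac{1631610}{- \frac{1397864}{1681183}} + \frac{1547084}{-3187668} = \left(-1631610\right) \left(- \frac{1681183}{1397864}\right) + 1547084 \left(- \frac{1}{3187668}\right) = \frac{1371517497315}{698932} - \frac{35161}{72447} = \frac{99362303552831753}{50635526604}$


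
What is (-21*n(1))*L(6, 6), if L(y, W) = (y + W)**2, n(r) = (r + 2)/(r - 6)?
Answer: 9072/5 ≈ 1814.4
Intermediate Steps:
n(r) = (2 + r)/(-6 + r)
L(y, W) = (W + y)**2
(-21*n(1))*L(6, 6) = (-21*(2 + 1)/(-6 + 1))*(6 + 6)**2 = -21*3/(-5)*12**2 = -(-21)*3/5*144 = -21*(-3/5)*144 = (63/5)*144 = 9072/5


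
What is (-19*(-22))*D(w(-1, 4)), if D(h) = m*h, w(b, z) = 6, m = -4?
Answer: -10032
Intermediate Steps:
D(h) = -4*h
(-19*(-22))*D(w(-1, 4)) = (-19*(-22))*(-4*6) = 418*(-24) = -10032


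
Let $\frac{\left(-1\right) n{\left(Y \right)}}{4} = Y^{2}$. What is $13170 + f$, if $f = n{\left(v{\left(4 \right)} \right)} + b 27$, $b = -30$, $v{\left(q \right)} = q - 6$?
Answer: $12344$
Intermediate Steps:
$v{\left(q \right)} = -6 + q$ ($v{\left(q \right)} = q - 6 = -6 + q$)
$n{\left(Y \right)} = - 4 Y^{2}$
$f = -826$ ($f = - 4 \left(-6 + 4\right)^{2} - 810 = - 4 \left(-2\right)^{2} - 810 = \left(-4\right) 4 - 810 = -16 - 810 = -826$)
$13170 + f = 13170 - 826 = 12344$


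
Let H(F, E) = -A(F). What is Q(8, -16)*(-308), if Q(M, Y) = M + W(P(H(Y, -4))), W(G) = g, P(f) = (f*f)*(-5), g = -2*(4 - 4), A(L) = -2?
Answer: -2464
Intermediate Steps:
H(F, E) = 2 (H(F, E) = -1*(-2) = 2)
g = 0 (g = -2*0 = 0)
P(f) = -5*f² (P(f) = f²*(-5) = -5*f²)
W(G) = 0
Q(M, Y) = M (Q(M, Y) = M + 0 = M)
Q(8, -16)*(-308) = 8*(-308) = -2464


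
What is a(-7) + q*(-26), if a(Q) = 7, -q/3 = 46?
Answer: 3595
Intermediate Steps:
q = -138 (q = -3*46 = -138)
a(-7) + q*(-26) = 7 - 138*(-26) = 7 + 3588 = 3595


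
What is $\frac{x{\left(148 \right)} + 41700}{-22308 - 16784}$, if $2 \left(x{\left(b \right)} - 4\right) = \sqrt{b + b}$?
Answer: $- \frac{10426}{9773} - \frac{\sqrt{74}}{39092} \approx -1.067$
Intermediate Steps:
$x{\left(b \right)} = 4 + \frac{\sqrt{2} \sqrt{b}}{2}$ ($x{\left(b \right)} = 4 + \frac{\sqrt{b + b}}{2} = 4 + \frac{\sqrt{2 b}}{2} = 4 + \frac{\sqrt{2} \sqrt{b}}{2}$)
$\frac{x{\left(148 \right)} + 41700}{-22308 - 16784} = \frac{\left(4 + \frac{\sqrt{2} \sqrt{148}}{2}\right) + 41700}{-22308 - 16784} = \frac{\left(4 + \frac{\sqrt{2} \cdot 2 \sqrt{37}}{2}\right) + 41700}{-39092} = \left(\left(4 + \sqrt{74}\right) + 41700\right) \left(- \frac{1}{39092}\right) = \left(41704 + \sqrt{74}\right) \left(- \frac{1}{39092}\right) = - \frac{10426}{9773} - \frac{\sqrt{74}}{39092}$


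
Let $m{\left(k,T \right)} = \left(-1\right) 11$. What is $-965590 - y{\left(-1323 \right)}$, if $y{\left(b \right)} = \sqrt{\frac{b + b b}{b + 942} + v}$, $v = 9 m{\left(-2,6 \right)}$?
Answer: $-965590 - \frac{15 i \sqrt{336169}}{127} \approx -9.6559 \cdot 10^{5} - 68.48 i$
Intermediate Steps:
$m{\left(k,T \right)} = -11$
$v = -99$ ($v = 9 \left(-11\right) = -99$)
$y{\left(b \right)} = \sqrt{-99 + \frac{b + b^{2}}{942 + b}}$ ($y{\left(b \right)} = \sqrt{\frac{b + b b}{b + 942} - 99} = \sqrt{\frac{b + b^{2}}{942 + b} - 99} = \sqrt{-99 + \frac{b + b^{2}}{942 + b}}$)
$-965590 - y{\left(-1323 \right)} = -965590 - \sqrt{\frac{-93258 + \left(-1323\right)^{2} - -129654}{942 - 1323}} = -965590 - \sqrt{\frac{-93258 + 1750329 + 129654}{-381}} = -965590 - \sqrt{\left(- \frac{1}{381}\right) 1786725} = -965590 - \sqrt{- \frac{595575}{127}} = -965590 - \frac{15 i \sqrt{336169}}{127}$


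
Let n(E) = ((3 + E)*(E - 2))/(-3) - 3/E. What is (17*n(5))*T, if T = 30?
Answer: -4386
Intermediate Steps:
n(E) = -3/E - (-2 + E)*(3 + E)/3 (n(E) = ((3 + E)*(-2 + E))*(-1/3) - 3/E = ((-2 + E)*(3 + E))*(-1/3) - 3/E = -(-2 + E)*(3 + E)/3 - 3/E = -3/E - (-2 + E)*(3 + E)/3)
(17*n(5))*T = (17*(2 - 3/5 - 1/3*5 - 1/3*5**2))*30 = (17*(2 - 3*1/5 - 5/3 - 1/3*25))*30 = (17*(2 - 3/5 - 5/3 - 25/3))*30 = (17*(-43/5))*30 = -731/5*30 = -4386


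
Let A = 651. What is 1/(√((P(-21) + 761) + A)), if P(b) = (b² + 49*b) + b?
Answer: √803/803 ≈ 0.035289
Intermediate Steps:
P(b) = b² + 50*b
1/(√((P(-21) + 761) + A)) = 1/(√((-21*(50 - 21) + 761) + 651)) = 1/(√((-21*29 + 761) + 651)) = 1/(√((-609 + 761) + 651)) = 1/(√(152 + 651)) = 1/(√803) = √803/803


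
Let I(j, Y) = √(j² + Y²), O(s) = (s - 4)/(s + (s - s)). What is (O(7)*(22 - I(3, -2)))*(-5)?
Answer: -330/7 + 15*√13/7 ≈ -39.417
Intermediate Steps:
O(s) = (-4 + s)/s (O(s) = (-4 + s)/(s + 0) = (-4 + s)/s)
I(j, Y) = √(Y² + j²)
(O(7)*(22 - I(3, -2)))*(-5) = (((-4 + 7)/7)*(22 - √((-2)² + 3²)))*(-5) = (((⅐)*3)*(22 - √(4 + 9)))*(-5) = (3*(22 - √13)/7)*(-5) = (66/7 - 3*√13/7)*(-5) = -330/7 + 15*√13/7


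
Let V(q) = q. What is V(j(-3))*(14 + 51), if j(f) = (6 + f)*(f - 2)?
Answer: -975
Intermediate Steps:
j(f) = (-2 + f)*(6 + f) (j(f) = (6 + f)*(-2 + f) = (-2 + f)*(6 + f))
V(j(-3))*(14 + 51) = (-12 + (-3)**2 + 4*(-3))*(14 + 51) = (-12 + 9 - 12)*65 = -15*65 = -975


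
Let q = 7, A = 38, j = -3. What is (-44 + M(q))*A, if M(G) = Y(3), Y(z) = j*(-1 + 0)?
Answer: -1558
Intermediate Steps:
Y(z) = 3 (Y(z) = -3*(-1 + 0) = -3*(-1) = 3)
M(G) = 3
(-44 + M(q))*A = (-44 + 3)*38 = -41*38 = -1558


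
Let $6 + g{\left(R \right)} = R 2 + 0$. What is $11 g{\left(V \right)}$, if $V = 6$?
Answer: $66$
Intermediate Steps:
$g{\left(R \right)} = -6 + 2 R$ ($g{\left(R \right)} = -6 + \left(R 2 + 0\right) = -6 + \left(2 R + 0\right) = -6 + 2 R$)
$11 g{\left(V \right)} = 11 \left(-6 + 2 \cdot 6\right) = 11 \left(-6 + 12\right) = 11 \cdot 6 = 66$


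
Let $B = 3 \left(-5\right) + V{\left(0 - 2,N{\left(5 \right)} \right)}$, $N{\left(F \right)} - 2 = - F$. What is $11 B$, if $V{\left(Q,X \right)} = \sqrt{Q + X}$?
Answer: $-165 + 11 i \sqrt{5} \approx -165.0 + 24.597 i$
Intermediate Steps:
$N{\left(F \right)} = 2 - F$
$B = -15 + i \sqrt{5}$ ($B = 3 \left(-5\right) + \sqrt{\left(0 - 2\right) + \left(2 - 5\right)} = -15 + \sqrt{-2 + \left(2 - 5\right)} = -15 + \sqrt{-2 - 3} = -15 + \sqrt{-5} = -15 + i \sqrt{5} \approx -15.0 + 2.2361 i$)
$11 B = 11 \left(-15 + i \sqrt{5}\right) = -165 + 11 i \sqrt{5}$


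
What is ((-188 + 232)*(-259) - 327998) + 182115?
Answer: -157279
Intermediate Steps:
((-188 + 232)*(-259) - 327998) + 182115 = (44*(-259) - 327998) + 182115 = (-11396 - 327998) + 182115 = -339394 + 182115 = -157279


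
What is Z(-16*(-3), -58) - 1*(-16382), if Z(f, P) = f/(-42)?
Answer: 114666/7 ≈ 16381.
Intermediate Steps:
Z(f, P) = -f/42 (Z(f, P) = f*(-1/42) = -f/42)
Z(-16*(-3), -58) - 1*(-16382) = -(-8)*(-3)/21 - 1*(-16382) = -1/42*48 + 16382 = -8/7 + 16382 = 114666/7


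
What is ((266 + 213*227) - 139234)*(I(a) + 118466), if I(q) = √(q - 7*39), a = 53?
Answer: -10735033522 - 181234*I*√55 ≈ -1.0735e+10 - 1.3441e+6*I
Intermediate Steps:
I(q) = √(-273 + q) (I(q) = √(q - 273) = √(-273 + q))
((266 + 213*227) - 139234)*(I(a) + 118466) = ((266 + 213*227) - 139234)*(√(-273 + 53) + 118466) = ((266 + 48351) - 139234)*(√(-220) + 118466) = (48617 - 139234)*(2*I*√55 + 118466) = -90617*(118466 + 2*I*√55) = -10735033522 - 181234*I*√55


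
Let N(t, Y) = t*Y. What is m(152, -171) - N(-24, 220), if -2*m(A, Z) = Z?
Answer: 10731/2 ≈ 5365.5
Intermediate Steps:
N(t, Y) = Y*t
m(A, Z) = -Z/2
m(152, -171) - N(-24, 220) = -½*(-171) - 220*(-24) = 171/2 - 1*(-5280) = 171/2 + 5280 = 10731/2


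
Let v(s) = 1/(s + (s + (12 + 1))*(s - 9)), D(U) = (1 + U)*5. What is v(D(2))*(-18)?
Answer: -6/61 ≈ -0.098361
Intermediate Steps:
D(U) = 5 + 5*U
v(s) = 1/(s + (-9 + s)*(13 + s)) (v(s) = 1/(s + (s + 13)*(-9 + s)) = 1/(s + (13 + s)*(-9 + s)) = 1/(s + (-9 + s)*(13 + s)))
v(D(2))*(-18) = -18/(-117 + (5 + 5*2)² + 5*(5 + 5*2)) = -18/(-117 + (5 + 10)² + 5*(5 + 10)) = -18/(-117 + 15² + 5*15) = -18/(-117 + 225 + 75) = -18/183 = (1/183)*(-18) = -6/61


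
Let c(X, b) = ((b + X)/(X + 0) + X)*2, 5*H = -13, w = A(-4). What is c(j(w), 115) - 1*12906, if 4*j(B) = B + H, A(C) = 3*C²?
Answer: -29194551/2270 ≈ -12861.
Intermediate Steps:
w = 48 (w = 3*(-4)² = 3*16 = 48)
H = -13/5 (H = (⅕)*(-13) = -13/5 ≈ -2.6000)
j(B) = -13/20 + B/4 (j(B) = (B - 13/5)/4 = (-13/5 + B)/4 = -13/20 + B/4)
c(X, b) = 2*X + 2*(X + b)/X (c(X, b) = ((X + b)/X + X)*2 = (X + (X + b)/X)*2 = 2*X + 2*(X + b)/X)
c(j(w), 115) - 1*12906 = (2 + 2*(-13/20 + (¼)*48) + 2*115/(-13/20 + (¼)*48)) - 1*12906 = (2 + 2*(-13/20 + 12) + 2*115/(-13/20 + 12)) - 12906 = (2 + 2*(227/20) + 2*115/(227/20)) - 12906 = (2 + 227/10 + 2*115*(20/227)) - 12906 = (2 + 227/10 + 4600/227) - 12906 = 102069/2270 - 12906 = -29194551/2270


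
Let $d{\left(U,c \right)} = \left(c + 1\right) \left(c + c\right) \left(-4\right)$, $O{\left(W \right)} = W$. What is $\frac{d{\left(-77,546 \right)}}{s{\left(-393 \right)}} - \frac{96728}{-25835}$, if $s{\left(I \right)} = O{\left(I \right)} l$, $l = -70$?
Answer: $- \frac{281268928}{3384385} \approx -83.108$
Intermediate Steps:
$s{\left(I \right)} = - 70 I$ ($s{\left(I \right)} = I \left(-70\right) = - 70 I$)
$d{\left(U,c \right)} = - 8 c \left(1 + c\right)$ ($d{\left(U,c \right)} = \left(1 + c\right) 2 c \left(-4\right) = \left(1 + c\right) \left(- 8 c\right) = - 8 c \left(1 + c\right)$)
$\frac{d{\left(-77,546 \right)}}{s{\left(-393 \right)}} - \frac{96728}{-25835} = \frac{\left(-8\right) 546 \left(1 + 546\right)}{\left(-70\right) \left(-393\right)} - \frac{96728}{-25835} = \frac{\left(-8\right) 546 \cdot 547}{27510} - - \frac{96728}{25835} = \left(-2389296\right) \frac{1}{27510} + \frac{96728}{25835} = - \frac{56888}{655} + \frac{96728}{25835} = - \frac{281268928}{3384385}$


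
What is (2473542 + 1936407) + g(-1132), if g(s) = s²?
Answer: 5691373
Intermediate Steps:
(2473542 + 1936407) + g(-1132) = (2473542 + 1936407) + (-1132)² = 4409949 + 1281424 = 5691373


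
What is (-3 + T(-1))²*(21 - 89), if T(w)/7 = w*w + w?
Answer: -612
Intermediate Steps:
T(w) = 7*w + 7*w² (T(w) = 7*(w*w + w) = 7*(w² + w) = 7*(w + w²) = 7*w + 7*w²)
(-3 + T(-1))²*(21 - 89) = (-3 + 7*(-1)*(1 - 1))²*(21 - 89) = (-3 + 7*(-1)*0)²*(-68) = (-3 + 0)²*(-68) = (-3)²*(-68) = 9*(-68) = -612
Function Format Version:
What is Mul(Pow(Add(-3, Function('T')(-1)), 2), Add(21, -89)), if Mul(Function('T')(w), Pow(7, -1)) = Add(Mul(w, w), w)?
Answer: -612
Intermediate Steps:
Function('T')(w) = Add(Mul(7, w), Mul(7, Pow(w, 2))) (Function('T')(w) = Mul(7, Add(Mul(w, w), w)) = Mul(7, Add(Pow(w, 2), w)) = Mul(7, Add(w, Pow(w, 2))) = Add(Mul(7, w), Mul(7, Pow(w, 2))))
Mul(Pow(Add(-3, Function('T')(-1)), 2), Add(21, -89)) = Mul(Pow(Add(-3, Mul(7, -1, Add(1, -1))), 2), Add(21, -89)) = Mul(Pow(Add(-3, Mul(7, -1, 0)), 2), -68) = Mul(Pow(Add(-3, 0), 2), -68) = Mul(Pow(-3, 2), -68) = Mul(9, -68) = -612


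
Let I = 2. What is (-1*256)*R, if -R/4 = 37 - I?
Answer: 35840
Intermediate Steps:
R = -140 (R = -4*(37 - 1*2) = -4*(37 - 2) = -4*35 = -140)
(-1*256)*R = -1*256*(-140) = -256*(-140) = 35840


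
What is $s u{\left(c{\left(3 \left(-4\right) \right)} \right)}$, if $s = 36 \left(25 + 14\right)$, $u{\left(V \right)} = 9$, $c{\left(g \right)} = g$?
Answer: $12636$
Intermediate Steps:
$s = 1404$ ($s = 36 \cdot 39 = 1404$)
$s u{\left(c{\left(3 \left(-4\right) \right)} \right)} = 1404 \cdot 9 = 12636$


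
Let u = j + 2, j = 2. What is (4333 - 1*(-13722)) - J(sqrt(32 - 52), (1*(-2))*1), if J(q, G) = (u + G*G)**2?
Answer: 17991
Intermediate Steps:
u = 4 (u = 2 + 2 = 4)
J(q, G) = (4 + G**2)**2 (J(q, G) = (4 + G*G)**2 = (4 + G**2)**2)
(4333 - 1*(-13722)) - J(sqrt(32 - 52), (1*(-2))*1) = (4333 - 1*(-13722)) - (4 + ((1*(-2))*1)**2)**2 = (4333 + 13722) - (4 + (-2*1)**2)**2 = 18055 - (4 + (-2)**2)**2 = 18055 - (4 + 4)**2 = 18055 - 1*8**2 = 18055 - 1*64 = 18055 - 64 = 17991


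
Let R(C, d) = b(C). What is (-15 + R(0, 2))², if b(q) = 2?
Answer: 169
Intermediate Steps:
R(C, d) = 2
(-15 + R(0, 2))² = (-15 + 2)² = (-13)² = 169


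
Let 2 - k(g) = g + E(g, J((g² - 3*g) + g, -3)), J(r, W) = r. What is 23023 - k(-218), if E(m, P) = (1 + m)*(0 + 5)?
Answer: 21718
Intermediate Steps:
E(m, P) = 5 + 5*m (E(m, P) = (1 + m)*5 = 5 + 5*m)
k(g) = -3 - 6*g (k(g) = 2 - (g + (5 + 5*g)) = 2 - (5 + 6*g) = 2 + (-5 - 6*g) = -3 - 6*g)
23023 - k(-218) = 23023 - (-3 - 6*(-218)) = 23023 - (-3 + 1308) = 23023 - 1*1305 = 23023 - 1305 = 21718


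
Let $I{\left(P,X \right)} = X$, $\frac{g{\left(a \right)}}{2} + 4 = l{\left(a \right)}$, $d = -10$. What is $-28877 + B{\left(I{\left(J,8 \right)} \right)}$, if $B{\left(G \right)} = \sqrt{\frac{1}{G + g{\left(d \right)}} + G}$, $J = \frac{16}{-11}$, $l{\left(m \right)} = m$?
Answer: $-28877 + \frac{\sqrt{795}}{10} \approx -28874.0$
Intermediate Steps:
$g{\left(a \right)} = -8 + 2 a$
$J = - \frac{16}{11}$ ($J = 16 \left(- \frac{1}{11}\right) = - \frac{16}{11} \approx -1.4545$)
$B{\left(G \right)} = \sqrt{G + \frac{1}{-28 + G}}$ ($B{\left(G \right)} = \sqrt{\frac{1}{G + \left(-8 + 2 \left(-10\right)\right)} + G} = \sqrt{\frac{1}{G - 28} + G} = \sqrt{\frac{1}{-28 + G} + G} = \sqrt{G + \frac{1}{-28 + G}}$)
$-28877 + B{\left(I{\left(J,8 \right)} \right)} = -28877 + \sqrt{\frac{1 + 8 \left(-28 + 8\right)}{-28 + 8}} = -28877 + \sqrt{\frac{1 + 8 \left(-20\right)}{-20}} = -28877 + \sqrt{- \frac{1 - 160}{20}} = -28877 + \sqrt{\left(- \frac{1}{20}\right) \left(-159\right)} = -28877 + \sqrt{\frac{159}{20}} = -28877 + \frac{\sqrt{795}}{10}$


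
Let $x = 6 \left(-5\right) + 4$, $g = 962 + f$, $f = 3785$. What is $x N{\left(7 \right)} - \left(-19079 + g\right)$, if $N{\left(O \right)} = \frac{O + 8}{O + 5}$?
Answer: $\frac{28599}{2} \approx 14300.0$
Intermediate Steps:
$g = 4747$ ($g = 962 + 3785 = 4747$)
$N{\left(O \right)} = \frac{8 + O}{5 + O}$
$x = -26$ ($x = -30 + 4 = -26$)
$x N{\left(7 \right)} - \left(-19079 + g\right) = - 26 \frac{8 + 7}{5 + 7} - \left(-19079 + 4747\right) = - 26 \cdot \frac{1}{12} \cdot 15 - -14332 = - 26 \cdot \frac{1}{12} \cdot 15 + 14332 = \left(-26\right) \frac{5}{4} + 14332 = - \frac{65}{2} + 14332 = \frac{28599}{2}$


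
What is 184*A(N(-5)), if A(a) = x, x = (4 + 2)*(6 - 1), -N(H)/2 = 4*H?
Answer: 5520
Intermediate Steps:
N(H) = -8*H
x = 30 (x = 6*5 = 30)
A(a) = 30
184*A(N(-5)) = 184*30 = 5520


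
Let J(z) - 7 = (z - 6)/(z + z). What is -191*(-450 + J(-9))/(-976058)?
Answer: -506723/5856348 ≈ -0.086525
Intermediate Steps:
J(z) = 7 + (-6 + z)/(2*z) (J(z) = 7 + (z - 6)/(z + z) = 7 + (-6 + z)/((2*z)) = 7 + (-6 + z)*(1/(2*z)) = 7 + (-6 + z)/(2*z))
-191*(-450 + J(-9))/(-976058) = -191*(-450 + (15/2 - 3/(-9)))/(-976058) = -191*(-450 + (15/2 - 3*(-⅑)))*(-1/976058) = -191*(-450 + (15/2 + ⅓))*(-1/976058) = -191*(-450 + 47/6)*(-1/976058) = -191*(-2653/6)*(-1/976058) = (506723/6)*(-1/976058) = -506723/5856348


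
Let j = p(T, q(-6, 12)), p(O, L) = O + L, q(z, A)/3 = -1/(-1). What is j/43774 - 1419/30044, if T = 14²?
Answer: -28068275/657573028 ≈ -0.042685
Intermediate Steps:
q(z, A) = 3 (q(z, A) = 3*(-1/(-1)) = 3*(-1*(-1)) = 3*1 = 3)
T = 196
p(O, L) = L + O
j = 199 (j = 3 + 196 = 199)
j/43774 - 1419/30044 = 199/43774 - 1419/30044 = -28068275/657573028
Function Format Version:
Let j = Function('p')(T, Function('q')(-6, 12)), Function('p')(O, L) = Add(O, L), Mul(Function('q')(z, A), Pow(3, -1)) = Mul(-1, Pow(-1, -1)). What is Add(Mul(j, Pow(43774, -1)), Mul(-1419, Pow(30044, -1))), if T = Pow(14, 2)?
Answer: Rational(-28068275, 657573028) ≈ -0.042685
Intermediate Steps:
Function('q')(z, A) = 3 (Function('q')(z, A) = Mul(3, Mul(-1, Pow(-1, -1))) = Mul(3, Mul(-1, -1)) = Mul(3, 1) = 3)
T = 196
Function('p')(O, L) = Add(L, O)
j = 199 (j = Add(3, 196) = 199)
Add(Mul(j, Pow(43774, -1)), Mul(-1419, Pow(30044, -1))) = Add(Mul(199, Pow(43774, -1)), Mul(-1419, Pow(30044, -1))) = Add(Mul(199, Rational(1, 43774)), Mul(-1419, Rational(1, 30044))) = Add(Rational(199, 43774), Rational(-1419, 30044)) = Rational(-28068275, 657573028)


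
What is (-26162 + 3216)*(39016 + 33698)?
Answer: -1668495444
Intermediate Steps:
(-26162 + 3216)*(39016 + 33698) = -22946*72714 = -1668495444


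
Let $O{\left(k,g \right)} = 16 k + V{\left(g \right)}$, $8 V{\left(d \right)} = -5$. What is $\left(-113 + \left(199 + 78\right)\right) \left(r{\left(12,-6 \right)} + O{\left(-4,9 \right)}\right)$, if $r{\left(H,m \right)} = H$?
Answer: $- \frac{17261}{2} \approx -8630.5$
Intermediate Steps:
$V{\left(d \right)} = - \frac{5}{8}$ ($V{\left(d \right)} = \frac{1}{8} \left(-5\right) = - \frac{5}{8}$)
$O{\left(k,g \right)} = - \frac{5}{8} + 16 k$ ($O{\left(k,g \right)} = 16 k - \frac{5}{8} = - \frac{5}{8} + 16 k$)
$\left(-113 + \left(199 + 78\right)\right) \left(r{\left(12,-6 \right)} + O{\left(-4,9 \right)}\right) = \left(-113 + \left(199 + 78\right)\right) \left(12 + \left(- \frac{5}{8} + 16 \left(-4\right)\right)\right) = \left(-113 + 277\right) \left(12 - \frac{517}{8}\right) = 164 \left(12 - \frac{517}{8}\right) = 164 \left(- \frac{421}{8}\right) = - \frac{17261}{2}$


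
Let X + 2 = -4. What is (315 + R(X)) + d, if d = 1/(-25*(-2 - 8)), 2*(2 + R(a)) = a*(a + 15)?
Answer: 71501/250 ≈ 286.00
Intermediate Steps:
X = -6 (X = -2 - 4 = -6)
R(a) = -2 + a*(15 + a)/2 (R(a) = -2 + (a*(a + 15))/2 = -2 + (a*(15 + a))/2 = -2 + a*(15 + a)/2)
d = 1/250 (d = 1/(-25*(-10)) = 1/250 ≈ 0.0040000)
(315 + R(X)) + d = (315 + (-2 + (½)*(-6)² + (15/2)*(-6))) + 1/250 = (315 + (-2 + (½)*36 - 45)) + 1/250 = (315 + (-2 + 18 - 45)) + 1/250 = (315 - 29) + 1/250 = 286 + 1/250 = 71501/250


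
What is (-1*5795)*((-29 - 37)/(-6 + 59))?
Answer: 382470/53 ≈ 7216.4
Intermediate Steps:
(-1*5795)*((-29 - 37)/(-6 + 59)) = -(-382470)/53 = -5795*(-66/53) = 382470/53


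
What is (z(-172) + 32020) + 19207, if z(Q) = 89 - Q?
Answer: 51488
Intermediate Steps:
(z(-172) + 32020) + 19207 = ((89 - 1*(-172)) + 32020) + 19207 = ((89 + 172) + 32020) + 19207 = (261 + 32020) + 19207 = 32281 + 19207 = 51488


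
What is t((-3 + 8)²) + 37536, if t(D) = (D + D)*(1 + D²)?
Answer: 68836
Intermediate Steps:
t(D) = 2*D*(1 + D²) (t(D) = (2*D)*(1 + D²) = 2*D*(1 + D²))
t((-3 + 8)²) + 37536 = 2*(-3 + 8)²*(1 + ((-3 + 8)²)²) + 37536 = 2*5²*(1 + (5²)²) + 37536 = 2*25*(1 + 25²) + 37536 = 2*25*(1 + 625) + 37536 = 2*25*626 + 37536 = 31300 + 37536 = 68836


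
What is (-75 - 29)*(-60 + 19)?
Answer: 4264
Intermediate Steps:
(-75 - 29)*(-60 + 19) = -104*(-41) = 4264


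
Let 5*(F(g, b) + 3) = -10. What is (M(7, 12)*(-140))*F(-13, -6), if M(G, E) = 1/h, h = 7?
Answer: 100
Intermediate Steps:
M(G, E) = ⅐ (M(G, E) = 1/7 = ⅐)
F(g, b) = -5 (F(g, b) = -3 + (⅕)*(-10) = -3 - 2 = -5)
(M(7, 12)*(-140))*F(-13, -6) = ((⅐)*(-140))*(-5) = -20*(-5) = 100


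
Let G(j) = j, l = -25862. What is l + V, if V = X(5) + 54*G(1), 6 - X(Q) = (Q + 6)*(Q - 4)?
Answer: -25813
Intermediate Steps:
X(Q) = 6 - (-4 + Q)*(6 + Q) (X(Q) = 6 - (Q + 6)*(Q - 4) = 6 - (6 + Q)*(-4 + Q) = 6 - (-4 + Q)*(6 + Q))
V = 49 (V = (30 - 1*5² - 2*5) + 54*1 = (30 - 1*25 - 10) + 54 = (30 - 25 - 10) + 54 = -5 + 54 = 49)
l + V = -25862 + 49 = -25813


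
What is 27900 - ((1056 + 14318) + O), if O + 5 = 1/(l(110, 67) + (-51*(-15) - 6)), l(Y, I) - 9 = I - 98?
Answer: 9235346/737 ≈ 12531.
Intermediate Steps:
l(Y, I) = -89 + I (l(Y, I) = 9 + (I - 98) = 9 + (-98 + I) = -89 + I)
O = -3684/737 (O = -5 + 1/((-89 + 67) + (-51*(-15) - 6)) = -5 + 1/(-22 + (765 - 6)) = -5 + 1/(-22 + 759) = -5 + 1/737 = -3684/737 ≈ -4.9986)
27900 - ((1056 + 14318) + O) = 27900 - ((1056 + 14318) - 3684/737) = 27900 - (15374 - 3684/737) = 27900 - 1*11326954/737 = 27900 - 11326954/737 = 9235346/737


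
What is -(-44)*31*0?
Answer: 0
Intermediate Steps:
-(-44)*31*0 = -44*(-31)*0 = 1364*0 = 0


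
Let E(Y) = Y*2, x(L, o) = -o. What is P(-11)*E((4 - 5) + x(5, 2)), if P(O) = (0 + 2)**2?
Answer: -24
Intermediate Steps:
P(O) = 4 (P(O) = 2**2 = 4)
E(Y) = 2*Y
P(-11)*E((4 - 5) + x(5, 2)) = 4*(2*((4 - 5) - 1*2)) = 4*(2*(-1 - 2)) = 4*(2*(-3)) = 4*(-6) = -24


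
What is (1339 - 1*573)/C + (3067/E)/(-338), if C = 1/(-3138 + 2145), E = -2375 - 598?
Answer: -764345346545/1004874 ≈ -7.6064e+5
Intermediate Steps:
E = -2973
C = -1/993 (C = 1/(-993) = -1/993 ≈ -0.0010071)
(1339 - 1*573)/C + (3067/E)/(-338) = (1339 - 1*573)/(-1/993) + (3067/(-2973))/(-338) = (1339 - 573)*(-993) + (3067*(-1/2973))*(-1/338) = 766*(-993) - 3067/2973*(-1/338) = -760638 + 3067/1004874 = -764345346545/1004874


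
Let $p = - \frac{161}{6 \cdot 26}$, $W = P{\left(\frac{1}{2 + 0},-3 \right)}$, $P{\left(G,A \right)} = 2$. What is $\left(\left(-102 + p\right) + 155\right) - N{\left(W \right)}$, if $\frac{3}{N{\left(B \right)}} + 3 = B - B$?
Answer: $\frac{8263}{156} \approx 52.968$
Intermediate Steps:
$W = 2$
$N{\left(B \right)} = -1$ ($N{\left(B \right)} = \frac{3}{-3 + \left(B - B\right)} = \frac{3}{-3 + 0} = \frac{3}{-3} = 3 \left(- \frac{1}{3}\right) = -1$)
$p = - \frac{161}{156} \approx -1.0321$
$\left(\left(-102 + p\right) + 155\right) - N{\left(W \right)} = \left(\left(-102 - \frac{161}{156}\right) + 155\right) - -1 = \left(- \frac{16073}{156} + 155\right) + 1 = \frac{8107}{156} + 1 = \frac{8263}{156}$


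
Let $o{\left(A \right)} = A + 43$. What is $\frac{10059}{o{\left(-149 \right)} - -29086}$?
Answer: $\frac{479}{1380} \approx 0.3471$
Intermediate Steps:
$o{\left(A \right)} = 43 + A$
$\frac{10059}{o{\left(-149 \right)} - -29086} = \frac{10059}{\left(43 - 149\right) - -29086} = \frac{10059}{-106 + 29086} = \frac{10059}{28980} = 10059 \cdot \frac{1}{28980} = \frac{479}{1380}$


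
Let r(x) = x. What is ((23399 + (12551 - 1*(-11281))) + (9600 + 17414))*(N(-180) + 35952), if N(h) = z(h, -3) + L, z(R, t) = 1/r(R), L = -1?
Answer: 96090536971/36 ≈ 2.6692e+9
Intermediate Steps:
z(R, t) = 1/R
N(h) = -1 + 1/h (N(h) = 1/h - 1 = -1 + 1/h)
((23399 + (12551 - 1*(-11281))) + (9600 + 17414))*(N(-180) + 35952) = ((23399 + (12551 - 1*(-11281))) + (9600 + 17414))*((1 - 1*(-180))/(-180) + 35952) = ((23399 + (12551 + 11281)) + 27014)*(-(1 + 180)/180 + 35952) = ((23399 + 23832) + 27014)*(-1/180*181 + 35952) = (47231 + 27014)*(-181/180 + 35952) = 74245*(6471179/180) = 96090536971/36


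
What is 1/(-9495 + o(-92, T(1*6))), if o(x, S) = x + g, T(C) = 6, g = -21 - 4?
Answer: -1/9612 ≈ -0.00010404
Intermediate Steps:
g = -25
o(x, S) = -25 + x (o(x, S) = x - 25 = -25 + x)
1/(-9495 + o(-92, T(1*6))) = 1/(-9495 + (-25 - 92)) = 1/(-9495 - 117) = 1/(-9612) = -1/9612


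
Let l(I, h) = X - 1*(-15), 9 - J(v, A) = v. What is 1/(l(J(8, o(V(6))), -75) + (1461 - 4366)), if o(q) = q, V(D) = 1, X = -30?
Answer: -1/2920 ≈ -0.00034247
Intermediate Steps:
J(v, A) = 9 - v
l(I, h) = -15 (l(I, h) = -30 - 1*(-15) = -30 + 15 = -15)
1/(l(J(8, o(V(6))), -75) + (1461 - 4366)) = 1/(-15 + (1461 - 4366)) = 1/(-15 - 2905) = 1/(-2920) = -1/2920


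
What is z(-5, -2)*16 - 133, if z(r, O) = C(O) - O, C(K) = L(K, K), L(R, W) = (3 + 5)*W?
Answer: -357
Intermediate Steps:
L(R, W) = 8*W
C(K) = 8*K
z(r, O) = 7*O (z(r, O) = 8*O - O = 7*O)
z(-5, -2)*16 - 133 = (7*(-2))*16 - 133 = -14*16 - 133 = -224 - 133 = -357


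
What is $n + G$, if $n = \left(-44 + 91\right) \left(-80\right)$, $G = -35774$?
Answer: $-39534$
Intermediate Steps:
$n = -3760$ ($n = 47 \left(-80\right) = -3760$)
$n + G = -3760 - 35774 = -39534$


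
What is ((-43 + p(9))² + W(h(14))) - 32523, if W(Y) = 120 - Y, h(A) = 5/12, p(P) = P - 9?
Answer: -366653/12 ≈ -30554.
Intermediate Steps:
p(P) = -9 + P
h(A) = 5/12 (h(A) = 5*(1/12) = 5/12)
((-43 + p(9))² + W(h(14))) - 32523 = ((-43 + (-9 + 9))² + (120 - 1*5/12)) - 32523 = ((-43 + 0)² + (120 - 5/12)) - 32523 = ((-43)² + 1435/12) - 32523 = (1849 + 1435/12) - 32523 = 23623/12 - 32523 = -366653/12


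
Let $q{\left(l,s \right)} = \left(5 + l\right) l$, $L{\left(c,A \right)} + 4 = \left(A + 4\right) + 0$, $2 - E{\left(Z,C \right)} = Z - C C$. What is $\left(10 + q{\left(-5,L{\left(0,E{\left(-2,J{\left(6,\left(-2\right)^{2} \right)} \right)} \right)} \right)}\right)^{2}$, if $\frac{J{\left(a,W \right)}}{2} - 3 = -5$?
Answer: $100$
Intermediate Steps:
$J{\left(a,W \right)} = -4$ ($J{\left(a,W \right)} = 6 + 2 \left(-5\right) = 6 - 10 = -4$)
$E{\left(Z,C \right)} = 2 + C^{2} - Z$ ($E{\left(Z,C \right)} = 2 - \left(Z - C C\right) = 2 - \left(Z - C^{2}\right) = 2 + \left(C^{2} - Z\right) = 2 + C^{2} - Z$)
$L{\left(c,A \right)} = A$ ($L{\left(c,A \right)} = -4 + \left(\left(A + 4\right) + 0\right) = -4 + \left(\left(4 + A\right) + 0\right) = -4 + \left(4 + A\right) = A$)
$q{\left(l,s \right)} = l \left(5 + l\right)$
$\left(10 + q{\left(-5,L{\left(0,E{\left(-2,J{\left(6,\left(-2\right)^{2} \right)} \right)} \right)} \right)}\right)^{2} = \left(10 - 5 \left(5 - 5\right)\right)^{2} = \left(10 - 0\right)^{2} = \left(10 + 0\right)^{2} = 10^{2} = 100$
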